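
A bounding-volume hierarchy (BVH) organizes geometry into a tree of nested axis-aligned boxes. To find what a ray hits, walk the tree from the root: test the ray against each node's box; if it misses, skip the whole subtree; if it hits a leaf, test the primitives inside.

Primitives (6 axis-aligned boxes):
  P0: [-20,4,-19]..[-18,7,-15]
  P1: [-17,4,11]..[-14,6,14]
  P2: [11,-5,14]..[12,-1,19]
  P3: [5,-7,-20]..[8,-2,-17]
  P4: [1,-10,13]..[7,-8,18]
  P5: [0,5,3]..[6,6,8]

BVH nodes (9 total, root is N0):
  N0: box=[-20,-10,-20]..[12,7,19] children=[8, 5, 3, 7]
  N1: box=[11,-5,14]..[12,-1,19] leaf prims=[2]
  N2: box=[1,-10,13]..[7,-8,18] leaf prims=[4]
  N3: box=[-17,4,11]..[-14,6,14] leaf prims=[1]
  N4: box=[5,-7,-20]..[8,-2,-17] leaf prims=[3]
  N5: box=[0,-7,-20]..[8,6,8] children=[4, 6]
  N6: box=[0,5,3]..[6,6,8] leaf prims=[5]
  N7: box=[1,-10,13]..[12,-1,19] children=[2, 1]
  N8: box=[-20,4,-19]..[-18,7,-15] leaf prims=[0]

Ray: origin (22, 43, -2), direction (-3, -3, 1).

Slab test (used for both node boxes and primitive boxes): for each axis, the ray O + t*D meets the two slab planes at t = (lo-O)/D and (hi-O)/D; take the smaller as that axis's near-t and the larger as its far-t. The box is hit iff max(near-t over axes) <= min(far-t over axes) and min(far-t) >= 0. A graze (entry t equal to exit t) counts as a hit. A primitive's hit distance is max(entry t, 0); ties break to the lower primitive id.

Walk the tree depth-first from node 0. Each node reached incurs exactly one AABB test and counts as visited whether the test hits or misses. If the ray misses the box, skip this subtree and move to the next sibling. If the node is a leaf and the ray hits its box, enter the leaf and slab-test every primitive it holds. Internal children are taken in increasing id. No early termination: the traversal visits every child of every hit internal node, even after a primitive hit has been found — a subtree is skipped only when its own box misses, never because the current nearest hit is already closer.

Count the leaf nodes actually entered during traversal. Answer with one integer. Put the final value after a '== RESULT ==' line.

Trace the traversal:
N0 x:[10/3,14] y:[12,53/3] z:[-18,21] -> hit [12,14], descend [3, 5, 7, 8]
  N3 x:[12,13] y:[37/3,13] z:[13,16] -> hit [13,13] leaf, test {P1@t=13}
  N5 x:[14/3,22/3] y:[37/3,50/3] z:[-18,10] -> miss, prune
  N7 x:[10/3,7] y:[44/3,53/3] z:[15,21] -> miss, prune
  N8 x:[40/3,14] y:[12,13] z:[-17,-13] -> miss, prune

Summary -> nodes [0, 3, 5, 7, 8]; box-tests=5; leaf-entries=1; first=P1

== RESULT ==
1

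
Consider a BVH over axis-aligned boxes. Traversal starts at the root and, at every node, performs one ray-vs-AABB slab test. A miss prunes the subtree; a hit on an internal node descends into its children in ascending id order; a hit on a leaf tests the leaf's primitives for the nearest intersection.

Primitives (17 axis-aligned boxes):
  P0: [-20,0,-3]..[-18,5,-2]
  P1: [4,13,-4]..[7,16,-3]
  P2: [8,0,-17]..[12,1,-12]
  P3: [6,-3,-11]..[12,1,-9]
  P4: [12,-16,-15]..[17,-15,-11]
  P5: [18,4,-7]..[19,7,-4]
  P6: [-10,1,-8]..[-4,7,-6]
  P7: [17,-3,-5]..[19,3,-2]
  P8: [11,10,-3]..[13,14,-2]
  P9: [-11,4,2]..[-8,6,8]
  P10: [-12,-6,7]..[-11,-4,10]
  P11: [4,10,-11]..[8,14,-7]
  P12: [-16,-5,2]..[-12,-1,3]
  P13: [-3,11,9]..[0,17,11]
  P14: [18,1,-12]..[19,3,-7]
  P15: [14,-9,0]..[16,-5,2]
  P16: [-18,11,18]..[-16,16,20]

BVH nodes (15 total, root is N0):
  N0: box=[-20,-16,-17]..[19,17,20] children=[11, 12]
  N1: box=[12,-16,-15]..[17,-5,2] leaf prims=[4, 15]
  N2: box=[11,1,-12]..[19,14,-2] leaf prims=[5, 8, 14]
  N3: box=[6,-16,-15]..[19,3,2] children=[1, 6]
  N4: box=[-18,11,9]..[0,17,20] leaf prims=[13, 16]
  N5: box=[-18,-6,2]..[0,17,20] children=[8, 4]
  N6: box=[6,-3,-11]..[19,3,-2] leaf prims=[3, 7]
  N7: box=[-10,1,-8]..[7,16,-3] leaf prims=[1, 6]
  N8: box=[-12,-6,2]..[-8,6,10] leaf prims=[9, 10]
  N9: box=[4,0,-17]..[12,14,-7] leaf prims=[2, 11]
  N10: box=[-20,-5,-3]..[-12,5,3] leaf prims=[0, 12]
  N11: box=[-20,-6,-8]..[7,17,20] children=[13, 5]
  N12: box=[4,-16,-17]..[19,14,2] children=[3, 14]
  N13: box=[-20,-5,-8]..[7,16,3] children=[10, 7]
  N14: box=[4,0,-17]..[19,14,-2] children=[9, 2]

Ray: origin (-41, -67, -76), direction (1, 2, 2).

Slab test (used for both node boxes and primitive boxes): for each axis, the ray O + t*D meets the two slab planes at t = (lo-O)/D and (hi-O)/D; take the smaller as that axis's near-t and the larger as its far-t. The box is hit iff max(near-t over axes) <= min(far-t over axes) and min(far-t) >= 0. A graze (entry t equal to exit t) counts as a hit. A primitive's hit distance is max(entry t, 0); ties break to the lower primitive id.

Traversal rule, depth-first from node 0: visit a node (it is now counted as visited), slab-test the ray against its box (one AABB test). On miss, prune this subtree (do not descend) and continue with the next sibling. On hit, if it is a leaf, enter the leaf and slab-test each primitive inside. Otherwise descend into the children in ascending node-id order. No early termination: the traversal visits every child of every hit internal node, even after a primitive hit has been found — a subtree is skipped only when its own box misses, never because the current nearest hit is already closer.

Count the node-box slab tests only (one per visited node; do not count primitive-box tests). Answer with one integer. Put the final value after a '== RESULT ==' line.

Traverse from the root:
N0 x:[21,60] y:[51/2,42] z:[59/2,48] -> hit [59/2,42], descend [11, 12]
  N11 x:[21,48] y:[61/2,42] z:[34,48] -> hit [34,42], descend [5, 13]
    N5 x:[23,41] y:[61/2,42] z:[39,48] -> hit [39,41], descend [4, 8]
      N4 x:[23,41] y:[39,42] z:[85/2,48] -> miss, prune
      N8 x:[29,33] y:[61/2,73/2] z:[39,43] -> miss, prune
    N13 x:[21,48] y:[31,83/2] z:[34,79/2] -> hit [34,79/2], descend [7, 10]
      N7 x:[31,48] y:[34,83/2] z:[34,73/2] -> hit [34,73/2] leaf, test {P1(miss), P6@t=34}
      N10 x:[21,29] y:[31,36] z:[73/2,79/2] -> miss, prune
  N12 x:[45,60] y:[51/2,81/2] z:[59/2,39] -> miss, prune

order=[0, 11, 5, 4, 8, 13, 7, 10, 12]  |boxes|=9  |leaves|=1  hit=P6

== RESULT ==
9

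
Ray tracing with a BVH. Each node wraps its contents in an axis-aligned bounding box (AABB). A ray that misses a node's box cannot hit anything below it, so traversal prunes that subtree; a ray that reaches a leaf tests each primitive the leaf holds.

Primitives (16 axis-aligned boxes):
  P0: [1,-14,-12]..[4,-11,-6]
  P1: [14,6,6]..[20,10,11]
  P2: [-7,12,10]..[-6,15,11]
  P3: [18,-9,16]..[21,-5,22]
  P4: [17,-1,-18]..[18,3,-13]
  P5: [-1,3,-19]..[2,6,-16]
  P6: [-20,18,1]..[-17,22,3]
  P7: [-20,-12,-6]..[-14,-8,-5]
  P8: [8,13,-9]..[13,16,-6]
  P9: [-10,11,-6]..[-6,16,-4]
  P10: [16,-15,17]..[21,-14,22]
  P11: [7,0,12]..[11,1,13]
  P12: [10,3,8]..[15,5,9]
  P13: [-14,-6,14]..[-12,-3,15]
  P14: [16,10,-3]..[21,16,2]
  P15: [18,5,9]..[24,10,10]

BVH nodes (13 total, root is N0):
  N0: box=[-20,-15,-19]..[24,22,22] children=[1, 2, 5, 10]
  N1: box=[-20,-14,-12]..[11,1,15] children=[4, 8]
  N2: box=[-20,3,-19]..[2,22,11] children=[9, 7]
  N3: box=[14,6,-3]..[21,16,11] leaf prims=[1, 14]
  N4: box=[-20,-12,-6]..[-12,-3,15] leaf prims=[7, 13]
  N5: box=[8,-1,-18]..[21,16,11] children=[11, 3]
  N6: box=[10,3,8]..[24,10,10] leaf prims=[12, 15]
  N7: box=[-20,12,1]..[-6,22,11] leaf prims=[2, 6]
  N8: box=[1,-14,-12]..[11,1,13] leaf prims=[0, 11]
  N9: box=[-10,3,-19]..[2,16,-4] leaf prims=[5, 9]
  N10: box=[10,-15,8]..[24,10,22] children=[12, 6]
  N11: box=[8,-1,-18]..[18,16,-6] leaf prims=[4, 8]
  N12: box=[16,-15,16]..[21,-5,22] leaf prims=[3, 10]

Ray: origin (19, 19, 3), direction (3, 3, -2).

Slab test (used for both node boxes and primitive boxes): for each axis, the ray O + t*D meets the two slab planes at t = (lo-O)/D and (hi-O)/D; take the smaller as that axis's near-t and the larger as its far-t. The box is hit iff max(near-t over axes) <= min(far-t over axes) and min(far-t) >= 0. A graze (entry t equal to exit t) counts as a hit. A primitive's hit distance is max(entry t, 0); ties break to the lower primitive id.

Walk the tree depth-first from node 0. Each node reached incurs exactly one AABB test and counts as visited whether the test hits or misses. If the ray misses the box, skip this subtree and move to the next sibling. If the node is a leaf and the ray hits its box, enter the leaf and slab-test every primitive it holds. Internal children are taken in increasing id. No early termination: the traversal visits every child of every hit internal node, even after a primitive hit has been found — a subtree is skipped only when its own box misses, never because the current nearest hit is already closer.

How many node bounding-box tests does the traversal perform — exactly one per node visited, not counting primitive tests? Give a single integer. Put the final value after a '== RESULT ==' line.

Walk:
N0 x:[-13,5/3] y:[-34/3,1] z:[-19/2,11] -> hit [-19/2,1], descend [1, 2, 5, 10]
  N1 x:[-13,-8/3] y:[-11,-6] z:[-6,15/2] -> miss, prune
  N2 x:[-13,-17/3] y:[-16/3,1] z:[-4,11] -> miss, prune
  N5 x:[-11/3,2/3] y:[-20/3,-1] z:[-4,21/2] -> miss, prune
  N10 x:[-3,5/3] y:[-34/3,-3] z:[-19/2,-5/2] -> miss, prune

Summary -> nodes [0, 1, 2, 5, 10]; box-tests=5; leaf-entries=0; first=miss

== RESULT ==
5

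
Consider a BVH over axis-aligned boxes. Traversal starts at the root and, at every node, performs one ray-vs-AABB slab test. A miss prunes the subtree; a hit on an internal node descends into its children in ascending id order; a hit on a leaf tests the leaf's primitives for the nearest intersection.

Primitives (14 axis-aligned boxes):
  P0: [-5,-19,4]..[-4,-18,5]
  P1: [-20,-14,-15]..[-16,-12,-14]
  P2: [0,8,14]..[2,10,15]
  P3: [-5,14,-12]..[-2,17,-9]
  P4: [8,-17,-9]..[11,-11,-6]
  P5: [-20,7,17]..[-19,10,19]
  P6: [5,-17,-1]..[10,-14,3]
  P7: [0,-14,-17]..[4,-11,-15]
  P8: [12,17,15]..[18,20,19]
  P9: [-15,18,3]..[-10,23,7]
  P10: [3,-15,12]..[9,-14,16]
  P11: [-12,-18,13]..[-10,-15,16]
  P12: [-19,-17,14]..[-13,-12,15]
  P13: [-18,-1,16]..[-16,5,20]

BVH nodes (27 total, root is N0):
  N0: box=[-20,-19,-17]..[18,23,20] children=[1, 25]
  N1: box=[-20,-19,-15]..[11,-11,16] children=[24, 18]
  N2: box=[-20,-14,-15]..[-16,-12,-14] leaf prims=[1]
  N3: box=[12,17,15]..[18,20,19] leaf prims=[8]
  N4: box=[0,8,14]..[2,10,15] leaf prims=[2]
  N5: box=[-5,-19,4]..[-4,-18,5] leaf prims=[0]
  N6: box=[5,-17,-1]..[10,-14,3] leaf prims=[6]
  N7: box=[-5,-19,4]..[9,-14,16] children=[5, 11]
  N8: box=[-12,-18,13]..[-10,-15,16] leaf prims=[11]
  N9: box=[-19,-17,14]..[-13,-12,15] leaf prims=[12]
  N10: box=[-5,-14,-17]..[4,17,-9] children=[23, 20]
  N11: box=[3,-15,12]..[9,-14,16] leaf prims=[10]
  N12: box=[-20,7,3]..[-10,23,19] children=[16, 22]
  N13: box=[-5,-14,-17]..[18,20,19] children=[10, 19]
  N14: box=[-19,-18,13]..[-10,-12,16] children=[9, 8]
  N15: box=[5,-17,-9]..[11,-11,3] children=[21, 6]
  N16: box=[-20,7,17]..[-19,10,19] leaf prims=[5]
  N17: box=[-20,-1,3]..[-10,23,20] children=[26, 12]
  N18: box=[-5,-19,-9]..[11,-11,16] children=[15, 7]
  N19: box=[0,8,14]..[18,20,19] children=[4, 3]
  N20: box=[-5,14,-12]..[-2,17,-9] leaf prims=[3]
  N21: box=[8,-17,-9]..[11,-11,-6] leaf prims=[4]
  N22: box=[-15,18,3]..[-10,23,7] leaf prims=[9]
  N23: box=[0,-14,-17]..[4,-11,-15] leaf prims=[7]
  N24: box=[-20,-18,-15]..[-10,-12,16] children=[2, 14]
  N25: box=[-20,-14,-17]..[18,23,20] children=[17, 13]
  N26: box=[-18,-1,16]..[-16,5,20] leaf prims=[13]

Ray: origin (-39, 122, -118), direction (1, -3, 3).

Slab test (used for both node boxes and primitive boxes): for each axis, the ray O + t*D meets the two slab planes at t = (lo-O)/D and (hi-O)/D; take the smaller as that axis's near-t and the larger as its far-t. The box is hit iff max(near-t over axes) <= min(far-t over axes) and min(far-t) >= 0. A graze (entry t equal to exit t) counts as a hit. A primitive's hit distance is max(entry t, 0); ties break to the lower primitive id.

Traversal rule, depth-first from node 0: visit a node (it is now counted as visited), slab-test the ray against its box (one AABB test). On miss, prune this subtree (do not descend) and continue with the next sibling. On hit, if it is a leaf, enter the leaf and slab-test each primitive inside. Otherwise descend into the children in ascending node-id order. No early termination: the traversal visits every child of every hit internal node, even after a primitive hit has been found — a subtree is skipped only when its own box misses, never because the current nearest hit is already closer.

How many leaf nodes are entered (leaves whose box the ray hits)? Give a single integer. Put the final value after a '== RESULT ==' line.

Traverse from the root:
N0 x:[19,57] y:[33,47] z:[101/3,46] -> hit [101/3,46], descend [1, 25]
  N1 x:[19,50] y:[133/3,47] z:[103/3,134/3] -> hit [133/3,134/3], descend [18, 24]
    N18 x:[34,50] y:[133/3,47] z:[109/3,134/3] -> hit [133/3,134/3], descend [7, 15]
      N7 x:[34,48] y:[136/3,47] z:[122/3,134/3] -> miss, prune
      N15 x:[44,50] y:[133/3,139/3] z:[109/3,121/3] -> miss, prune
    N24 x:[19,29] y:[134/3,140/3] z:[103/3,134/3] -> miss, prune
  N25 x:[19,57] y:[33,136/3] z:[101/3,46] -> hit [101/3,136/3], descend [13, 17]
    N13 x:[34,57] y:[34,136/3] z:[101/3,137/3] -> hit [34,136/3], descend [10, 19]
      N10 x:[34,43] y:[35,136/3] z:[101/3,109/3] -> hit [35,109/3], descend [20, 23]
        N20 x:[34,37] y:[35,36] z:[106/3,109/3] -> hit [106/3,36] leaf, test {P3@t=106/3}
        N23 x:[39,43] y:[133/3,136/3] z:[101/3,103/3] -> miss, prune
      N19 x:[39,57] y:[34,38] z:[44,137/3] -> miss, prune
    N17 x:[19,29] y:[33,41] z:[121/3,46] -> miss, prune

Summary -> nodes [0, 1, 18, 7, 15, 24, 25, 13, 10, 20, 23, 19, 17]; box-tests=13; leaf-entries=1; first=P3

== RESULT ==
1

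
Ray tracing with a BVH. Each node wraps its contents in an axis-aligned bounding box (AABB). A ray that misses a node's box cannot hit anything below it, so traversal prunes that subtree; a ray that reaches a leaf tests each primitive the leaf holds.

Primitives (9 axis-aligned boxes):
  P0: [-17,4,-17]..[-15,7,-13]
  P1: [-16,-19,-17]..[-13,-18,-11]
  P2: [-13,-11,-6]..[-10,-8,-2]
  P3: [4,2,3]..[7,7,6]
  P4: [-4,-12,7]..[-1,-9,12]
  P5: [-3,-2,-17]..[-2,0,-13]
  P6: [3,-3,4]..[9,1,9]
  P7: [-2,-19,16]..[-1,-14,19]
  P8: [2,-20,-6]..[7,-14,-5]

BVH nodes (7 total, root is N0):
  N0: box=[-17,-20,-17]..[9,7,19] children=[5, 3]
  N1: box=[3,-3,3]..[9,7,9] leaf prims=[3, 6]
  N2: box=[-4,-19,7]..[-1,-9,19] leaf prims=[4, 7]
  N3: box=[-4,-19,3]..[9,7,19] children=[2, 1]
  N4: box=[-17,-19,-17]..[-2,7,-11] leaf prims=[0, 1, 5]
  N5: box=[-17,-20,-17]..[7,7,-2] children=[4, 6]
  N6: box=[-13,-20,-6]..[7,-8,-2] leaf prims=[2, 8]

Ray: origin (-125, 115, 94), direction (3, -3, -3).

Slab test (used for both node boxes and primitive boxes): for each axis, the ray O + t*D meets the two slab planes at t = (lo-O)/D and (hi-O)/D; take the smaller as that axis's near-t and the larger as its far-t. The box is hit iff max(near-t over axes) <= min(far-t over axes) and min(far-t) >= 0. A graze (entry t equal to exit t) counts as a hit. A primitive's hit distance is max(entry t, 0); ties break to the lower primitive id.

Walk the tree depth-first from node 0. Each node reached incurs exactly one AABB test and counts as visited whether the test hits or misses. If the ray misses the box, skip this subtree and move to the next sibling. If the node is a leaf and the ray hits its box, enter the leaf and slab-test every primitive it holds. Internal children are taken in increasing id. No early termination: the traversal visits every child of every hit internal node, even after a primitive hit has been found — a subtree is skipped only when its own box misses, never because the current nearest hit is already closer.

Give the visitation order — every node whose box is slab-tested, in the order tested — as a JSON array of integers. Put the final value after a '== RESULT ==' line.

Trace the traversal:
N0 x:[36,134/3] y:[36,45] z:[25,37] -> hit [36,37], descend [3, 5]
  N3 x:[121/3,134/3] y:[36,134/3] z:[25,91/3] -> miss, prune
  N5 x:[36,44] y:[36,45] z:[32,37] -> hit [36,37], descend [4, 6]
    N4 x:[36,41] y:[36,134/3] z:[35,37] -> hit [36,37] leaf, test {P0@t=36, P1(miss), P5(miss)}
    N6 x:[112/3,44] y:[41,45] z:[32,100/3] -> miss, prune

Summary -> nodes [0, 3, 5, 4, 6]; box-tests=5; leaf-entries=1; first=P0

== RESULT ==
[0, 3, 5, 4, 6]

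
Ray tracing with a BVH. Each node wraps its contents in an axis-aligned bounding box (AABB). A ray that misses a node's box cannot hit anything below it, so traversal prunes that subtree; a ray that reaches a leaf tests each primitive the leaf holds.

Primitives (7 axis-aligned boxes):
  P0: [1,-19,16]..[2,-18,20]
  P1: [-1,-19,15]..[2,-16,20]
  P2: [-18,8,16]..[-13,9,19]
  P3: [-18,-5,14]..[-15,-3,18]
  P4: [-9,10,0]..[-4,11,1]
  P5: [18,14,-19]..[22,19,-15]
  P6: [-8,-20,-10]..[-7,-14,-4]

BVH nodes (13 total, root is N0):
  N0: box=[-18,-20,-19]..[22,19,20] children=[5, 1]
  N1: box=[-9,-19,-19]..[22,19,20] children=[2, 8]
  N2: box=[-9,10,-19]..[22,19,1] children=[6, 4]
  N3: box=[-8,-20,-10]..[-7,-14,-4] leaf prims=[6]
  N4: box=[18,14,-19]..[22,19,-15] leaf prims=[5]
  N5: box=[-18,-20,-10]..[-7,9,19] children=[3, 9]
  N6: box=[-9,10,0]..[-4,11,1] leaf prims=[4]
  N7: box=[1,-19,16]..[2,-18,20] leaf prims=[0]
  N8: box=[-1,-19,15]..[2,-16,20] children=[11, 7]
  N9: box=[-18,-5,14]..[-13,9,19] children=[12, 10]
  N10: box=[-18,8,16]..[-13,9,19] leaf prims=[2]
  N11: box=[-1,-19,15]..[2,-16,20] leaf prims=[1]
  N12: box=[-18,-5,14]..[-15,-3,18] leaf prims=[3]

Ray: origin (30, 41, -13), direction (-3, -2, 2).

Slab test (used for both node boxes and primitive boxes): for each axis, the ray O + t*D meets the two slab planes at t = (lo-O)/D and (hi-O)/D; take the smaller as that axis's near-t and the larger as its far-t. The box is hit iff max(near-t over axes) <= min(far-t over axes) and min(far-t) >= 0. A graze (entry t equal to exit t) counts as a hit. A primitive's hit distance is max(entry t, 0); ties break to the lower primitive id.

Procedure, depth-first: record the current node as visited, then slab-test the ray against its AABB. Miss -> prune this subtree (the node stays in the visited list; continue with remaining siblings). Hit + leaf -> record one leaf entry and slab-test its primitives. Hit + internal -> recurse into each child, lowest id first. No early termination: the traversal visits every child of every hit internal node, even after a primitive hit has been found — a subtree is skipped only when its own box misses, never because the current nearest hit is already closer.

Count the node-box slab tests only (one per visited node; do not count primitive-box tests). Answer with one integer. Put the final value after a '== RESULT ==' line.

Walk:
N0 x:[8/3,16] y:[11,61/2] z:[-3,33/2] -> hit [11,16], descend [1, 5]
  N1 x:[8/3,13] y:[11,30] z:[-3,33/2] -> hit [11,13], descend [2, 8]
    N2 x:[8/3,13] y:[11,31/2] z:[-3,7] -> miss, prune
    N8 x:[28/3,31/3] y:[57/2,30] z:[14,33/2] -> miss, prune
  N5 x:[37/3,16] y:[16,61/2] z:[3/2,16] -> hit [16,16], descend [3, 9]
    N3 x:[37/3,38/3] y:[55/2,61/2] z:[3/2,9/2] -> miss, prune
    N9 x:[43/3,16] y:[16,23] z:[27/2,16] -> hit [16,16], descend [10, 12]
      N10 x:[43/3,16] y:[16,33/2] z:[29/2,16] -> hit [16,16] leaf, test {P2@t=16}
      N12 x:[15,16] y:[22,23] z:[27/2,31/2] -> miss, prune

9 AABB tests over nodes [0, 1, 2, 8, 5, 3, 9, 10, 12]; 1 leaf entered; closest P2.

== RESULT ==
9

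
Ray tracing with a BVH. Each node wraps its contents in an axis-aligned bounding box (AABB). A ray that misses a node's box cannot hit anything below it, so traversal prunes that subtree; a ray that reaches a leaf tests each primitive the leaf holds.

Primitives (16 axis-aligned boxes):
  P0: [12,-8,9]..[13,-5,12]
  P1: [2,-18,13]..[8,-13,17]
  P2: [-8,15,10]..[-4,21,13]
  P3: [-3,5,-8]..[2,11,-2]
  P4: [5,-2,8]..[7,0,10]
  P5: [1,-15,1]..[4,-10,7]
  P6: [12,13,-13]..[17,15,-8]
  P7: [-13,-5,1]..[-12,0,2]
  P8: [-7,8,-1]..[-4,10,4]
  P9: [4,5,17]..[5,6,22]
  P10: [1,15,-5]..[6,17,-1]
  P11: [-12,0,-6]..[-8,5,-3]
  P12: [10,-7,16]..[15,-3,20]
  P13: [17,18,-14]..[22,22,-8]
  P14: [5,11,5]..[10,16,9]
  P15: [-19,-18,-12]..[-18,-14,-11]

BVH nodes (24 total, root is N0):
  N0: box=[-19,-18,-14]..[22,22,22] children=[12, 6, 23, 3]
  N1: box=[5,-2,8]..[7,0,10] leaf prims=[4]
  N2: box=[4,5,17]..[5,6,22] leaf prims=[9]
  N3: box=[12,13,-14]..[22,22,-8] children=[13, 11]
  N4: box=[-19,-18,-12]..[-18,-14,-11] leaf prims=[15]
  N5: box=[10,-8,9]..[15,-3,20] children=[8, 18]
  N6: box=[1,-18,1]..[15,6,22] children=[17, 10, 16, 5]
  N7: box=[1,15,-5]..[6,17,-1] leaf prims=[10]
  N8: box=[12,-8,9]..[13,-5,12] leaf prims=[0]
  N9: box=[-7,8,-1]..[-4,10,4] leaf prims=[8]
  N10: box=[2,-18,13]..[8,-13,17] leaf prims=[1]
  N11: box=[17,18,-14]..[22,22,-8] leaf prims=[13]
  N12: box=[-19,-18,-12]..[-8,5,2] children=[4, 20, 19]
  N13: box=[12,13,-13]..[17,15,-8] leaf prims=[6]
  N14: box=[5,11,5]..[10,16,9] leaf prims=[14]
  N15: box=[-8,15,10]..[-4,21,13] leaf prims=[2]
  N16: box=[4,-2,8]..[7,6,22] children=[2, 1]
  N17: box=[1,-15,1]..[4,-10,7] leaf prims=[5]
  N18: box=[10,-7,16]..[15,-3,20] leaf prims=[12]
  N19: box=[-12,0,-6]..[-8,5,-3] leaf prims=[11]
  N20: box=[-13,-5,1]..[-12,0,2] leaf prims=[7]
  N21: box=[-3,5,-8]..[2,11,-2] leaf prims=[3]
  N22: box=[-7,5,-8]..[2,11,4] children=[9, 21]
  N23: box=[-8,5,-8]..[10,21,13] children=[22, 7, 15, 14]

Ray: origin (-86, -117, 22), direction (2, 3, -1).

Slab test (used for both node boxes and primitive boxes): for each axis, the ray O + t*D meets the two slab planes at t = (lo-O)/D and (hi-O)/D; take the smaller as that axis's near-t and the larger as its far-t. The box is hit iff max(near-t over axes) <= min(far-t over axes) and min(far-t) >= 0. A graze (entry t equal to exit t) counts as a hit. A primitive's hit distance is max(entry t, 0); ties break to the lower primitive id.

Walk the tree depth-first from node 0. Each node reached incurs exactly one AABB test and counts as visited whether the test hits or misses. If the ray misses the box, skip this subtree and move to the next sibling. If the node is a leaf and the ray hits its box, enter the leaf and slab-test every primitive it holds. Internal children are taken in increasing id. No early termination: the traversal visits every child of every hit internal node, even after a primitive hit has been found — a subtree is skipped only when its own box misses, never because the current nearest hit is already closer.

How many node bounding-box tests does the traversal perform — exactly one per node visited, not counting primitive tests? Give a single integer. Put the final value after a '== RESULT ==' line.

Trace the traversal:
N0 x:[67/2,54] y:[33,139/3] z:[0,36] -> hit [67/2,36], descend [3, 6, 12, 23]
  N3 x:[49,54] y:[130/3,139/3] z:[30,36] -> miss, prune
  N6 x:[87/2,101/2] y:[33,41] z:[0,21] -> miss, prune
  N12 x:[67/2,39] y:[33,122/3] z:[20,34] -> hit [67/2,34], descend [4, 19, 20]
    N4 x:[67/2,34] y:[33,103/3] z:[33,34] -> hit [67/2,34] leaf, test {P15@t=67/2}
    N19 x:[37,39] y:[39,122/3] z:[25,28] -> miss, prune
    N20 x:[73/2,37] y:[112/3,39] z:[20,21] -> miss, prune
  N23 x:[39,48] y:[122/3,46] z:[9,30] -> miss, prune

8 AABB tests over nodes [0, 3, 6, 12, 4, 19, 20, 23]; 1 leaf entered; closest P15.

== RESULT ==
8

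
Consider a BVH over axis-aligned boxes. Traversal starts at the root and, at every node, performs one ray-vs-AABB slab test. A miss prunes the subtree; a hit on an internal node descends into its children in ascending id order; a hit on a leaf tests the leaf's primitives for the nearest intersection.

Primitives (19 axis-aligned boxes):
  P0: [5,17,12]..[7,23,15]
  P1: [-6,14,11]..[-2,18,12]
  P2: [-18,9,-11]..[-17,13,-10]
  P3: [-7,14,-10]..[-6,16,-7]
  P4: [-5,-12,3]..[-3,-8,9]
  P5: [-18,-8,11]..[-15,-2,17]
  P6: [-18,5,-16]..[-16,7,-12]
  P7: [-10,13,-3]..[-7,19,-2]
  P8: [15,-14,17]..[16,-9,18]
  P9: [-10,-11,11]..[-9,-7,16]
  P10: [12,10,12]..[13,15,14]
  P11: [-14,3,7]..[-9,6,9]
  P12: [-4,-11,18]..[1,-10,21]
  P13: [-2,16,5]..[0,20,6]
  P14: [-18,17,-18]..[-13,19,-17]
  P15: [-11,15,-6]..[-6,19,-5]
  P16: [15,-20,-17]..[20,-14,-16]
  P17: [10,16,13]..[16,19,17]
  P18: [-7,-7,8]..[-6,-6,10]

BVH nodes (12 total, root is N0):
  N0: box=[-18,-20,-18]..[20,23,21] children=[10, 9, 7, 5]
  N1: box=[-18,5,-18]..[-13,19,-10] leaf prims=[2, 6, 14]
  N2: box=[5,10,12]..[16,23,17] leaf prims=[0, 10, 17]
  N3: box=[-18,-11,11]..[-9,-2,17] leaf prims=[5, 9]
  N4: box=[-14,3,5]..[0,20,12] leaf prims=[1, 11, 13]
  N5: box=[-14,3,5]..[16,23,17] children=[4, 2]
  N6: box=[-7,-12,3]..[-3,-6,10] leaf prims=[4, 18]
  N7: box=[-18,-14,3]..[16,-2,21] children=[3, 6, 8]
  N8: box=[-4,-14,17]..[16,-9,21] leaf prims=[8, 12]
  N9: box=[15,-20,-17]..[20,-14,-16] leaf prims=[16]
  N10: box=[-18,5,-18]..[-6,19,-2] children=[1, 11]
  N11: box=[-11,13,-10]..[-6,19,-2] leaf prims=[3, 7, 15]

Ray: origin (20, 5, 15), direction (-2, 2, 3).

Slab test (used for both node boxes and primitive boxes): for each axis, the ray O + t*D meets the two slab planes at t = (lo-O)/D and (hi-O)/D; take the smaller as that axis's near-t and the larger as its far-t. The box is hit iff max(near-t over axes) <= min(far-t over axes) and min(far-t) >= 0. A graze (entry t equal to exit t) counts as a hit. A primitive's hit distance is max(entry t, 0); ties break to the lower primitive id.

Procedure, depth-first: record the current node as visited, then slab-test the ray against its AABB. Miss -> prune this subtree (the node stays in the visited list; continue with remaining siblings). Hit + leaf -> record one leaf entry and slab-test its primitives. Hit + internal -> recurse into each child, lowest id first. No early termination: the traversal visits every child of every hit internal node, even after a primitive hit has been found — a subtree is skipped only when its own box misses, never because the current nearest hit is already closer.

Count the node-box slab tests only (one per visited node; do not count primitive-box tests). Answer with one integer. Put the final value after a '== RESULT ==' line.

Walk:
N0 x:[0,19] y:[-25/2,9] z:[-11,2] -> hit [0,2], descend [5, 7, 9, 10]
  N5 x:[2,17] y:[-1,9] z:[-10/3,2/3] -> miss, prune
  N7 x:[2,19] y:[-19/2,-7/2] z:[-4,2] -> miss, prune
  N9 x:[0,5/2] y:[-25/2,-19/2] z:[-32/3,-31/3] -> miss, prune
  N10 x:[13,19] y:[0,7] z:[-11,-17/3] -> miss, prune

order=[0, 5, 7, 9, 10]  |boxes|=5  |leaves|=0  hit=miss

== RESULT ==
5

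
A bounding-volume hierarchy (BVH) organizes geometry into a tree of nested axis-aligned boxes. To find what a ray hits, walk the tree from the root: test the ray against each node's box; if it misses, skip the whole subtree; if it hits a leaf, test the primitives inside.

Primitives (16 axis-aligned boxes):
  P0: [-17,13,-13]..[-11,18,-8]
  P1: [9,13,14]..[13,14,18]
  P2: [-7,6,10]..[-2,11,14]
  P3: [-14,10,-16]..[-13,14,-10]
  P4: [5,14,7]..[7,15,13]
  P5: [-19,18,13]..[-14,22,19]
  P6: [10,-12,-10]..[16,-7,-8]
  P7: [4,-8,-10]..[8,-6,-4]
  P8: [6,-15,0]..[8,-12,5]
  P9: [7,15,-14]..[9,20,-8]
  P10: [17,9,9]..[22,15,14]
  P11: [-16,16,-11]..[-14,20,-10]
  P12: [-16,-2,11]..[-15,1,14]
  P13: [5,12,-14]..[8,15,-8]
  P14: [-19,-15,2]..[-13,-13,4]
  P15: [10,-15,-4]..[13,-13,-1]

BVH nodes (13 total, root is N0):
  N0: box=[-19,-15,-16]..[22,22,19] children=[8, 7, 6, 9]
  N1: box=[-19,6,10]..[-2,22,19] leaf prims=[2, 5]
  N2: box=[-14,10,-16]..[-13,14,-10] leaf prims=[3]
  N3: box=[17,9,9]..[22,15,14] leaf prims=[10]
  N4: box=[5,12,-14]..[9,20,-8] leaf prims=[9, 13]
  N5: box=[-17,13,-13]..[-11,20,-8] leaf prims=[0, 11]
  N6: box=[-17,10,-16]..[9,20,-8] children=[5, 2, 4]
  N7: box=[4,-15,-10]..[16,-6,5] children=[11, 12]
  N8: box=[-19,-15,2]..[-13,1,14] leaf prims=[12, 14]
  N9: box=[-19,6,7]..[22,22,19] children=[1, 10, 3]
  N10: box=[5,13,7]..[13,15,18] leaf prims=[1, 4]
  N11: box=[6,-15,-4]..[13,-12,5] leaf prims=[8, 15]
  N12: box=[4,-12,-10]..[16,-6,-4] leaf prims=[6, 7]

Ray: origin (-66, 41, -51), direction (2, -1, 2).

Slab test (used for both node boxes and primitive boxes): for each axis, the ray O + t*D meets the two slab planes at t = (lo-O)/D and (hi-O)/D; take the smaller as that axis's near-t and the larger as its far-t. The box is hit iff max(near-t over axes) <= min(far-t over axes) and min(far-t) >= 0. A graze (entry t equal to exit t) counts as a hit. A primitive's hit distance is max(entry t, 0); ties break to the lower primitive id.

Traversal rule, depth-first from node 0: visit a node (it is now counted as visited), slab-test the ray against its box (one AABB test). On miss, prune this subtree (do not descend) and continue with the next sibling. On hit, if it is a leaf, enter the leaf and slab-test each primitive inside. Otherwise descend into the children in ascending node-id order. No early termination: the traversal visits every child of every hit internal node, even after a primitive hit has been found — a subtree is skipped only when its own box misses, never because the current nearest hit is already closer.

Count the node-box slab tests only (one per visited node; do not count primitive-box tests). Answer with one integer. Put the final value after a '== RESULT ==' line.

Walk:
N0 x:[47/2,44] y:[19,56] z:[35/2,35] -> hit [47/2,35], descend [6, 7, 8, 9]
  N6 x:[49/2,75/2] y:[21,31] z:[35/2,43/2] -> miss, prune
  N7 x:[35,41] y:[47,56] z:[41/2,28] -> miss, prune
  N8 x:[47/2,53/2] y:[40,56] z:[53/2,65/2] -> miss, prune
  N9 x:[47/2,44] y:[19,35] z:[29,35] -> hit [29,35], descend [1, 3, 10]
    N1 x:[47/2,32] y:[19,35] z:[61/2,35] -> hit [61/2,32] leaf, test {P2@t=61/2, P5(miss)}
    N3 x:[83/2,44] y:[26,32] z:[30,65/2] -> miss, prune
    N10 x:[71/2,79/2] y:[26,28] z:[29,69/2] -> miss, prune

Summary -> nodes [0, 6, 7, 8, 9, 1, 3, 10]; box-tests=8; leaf-entries=1; first=P2

== RESULT ==
8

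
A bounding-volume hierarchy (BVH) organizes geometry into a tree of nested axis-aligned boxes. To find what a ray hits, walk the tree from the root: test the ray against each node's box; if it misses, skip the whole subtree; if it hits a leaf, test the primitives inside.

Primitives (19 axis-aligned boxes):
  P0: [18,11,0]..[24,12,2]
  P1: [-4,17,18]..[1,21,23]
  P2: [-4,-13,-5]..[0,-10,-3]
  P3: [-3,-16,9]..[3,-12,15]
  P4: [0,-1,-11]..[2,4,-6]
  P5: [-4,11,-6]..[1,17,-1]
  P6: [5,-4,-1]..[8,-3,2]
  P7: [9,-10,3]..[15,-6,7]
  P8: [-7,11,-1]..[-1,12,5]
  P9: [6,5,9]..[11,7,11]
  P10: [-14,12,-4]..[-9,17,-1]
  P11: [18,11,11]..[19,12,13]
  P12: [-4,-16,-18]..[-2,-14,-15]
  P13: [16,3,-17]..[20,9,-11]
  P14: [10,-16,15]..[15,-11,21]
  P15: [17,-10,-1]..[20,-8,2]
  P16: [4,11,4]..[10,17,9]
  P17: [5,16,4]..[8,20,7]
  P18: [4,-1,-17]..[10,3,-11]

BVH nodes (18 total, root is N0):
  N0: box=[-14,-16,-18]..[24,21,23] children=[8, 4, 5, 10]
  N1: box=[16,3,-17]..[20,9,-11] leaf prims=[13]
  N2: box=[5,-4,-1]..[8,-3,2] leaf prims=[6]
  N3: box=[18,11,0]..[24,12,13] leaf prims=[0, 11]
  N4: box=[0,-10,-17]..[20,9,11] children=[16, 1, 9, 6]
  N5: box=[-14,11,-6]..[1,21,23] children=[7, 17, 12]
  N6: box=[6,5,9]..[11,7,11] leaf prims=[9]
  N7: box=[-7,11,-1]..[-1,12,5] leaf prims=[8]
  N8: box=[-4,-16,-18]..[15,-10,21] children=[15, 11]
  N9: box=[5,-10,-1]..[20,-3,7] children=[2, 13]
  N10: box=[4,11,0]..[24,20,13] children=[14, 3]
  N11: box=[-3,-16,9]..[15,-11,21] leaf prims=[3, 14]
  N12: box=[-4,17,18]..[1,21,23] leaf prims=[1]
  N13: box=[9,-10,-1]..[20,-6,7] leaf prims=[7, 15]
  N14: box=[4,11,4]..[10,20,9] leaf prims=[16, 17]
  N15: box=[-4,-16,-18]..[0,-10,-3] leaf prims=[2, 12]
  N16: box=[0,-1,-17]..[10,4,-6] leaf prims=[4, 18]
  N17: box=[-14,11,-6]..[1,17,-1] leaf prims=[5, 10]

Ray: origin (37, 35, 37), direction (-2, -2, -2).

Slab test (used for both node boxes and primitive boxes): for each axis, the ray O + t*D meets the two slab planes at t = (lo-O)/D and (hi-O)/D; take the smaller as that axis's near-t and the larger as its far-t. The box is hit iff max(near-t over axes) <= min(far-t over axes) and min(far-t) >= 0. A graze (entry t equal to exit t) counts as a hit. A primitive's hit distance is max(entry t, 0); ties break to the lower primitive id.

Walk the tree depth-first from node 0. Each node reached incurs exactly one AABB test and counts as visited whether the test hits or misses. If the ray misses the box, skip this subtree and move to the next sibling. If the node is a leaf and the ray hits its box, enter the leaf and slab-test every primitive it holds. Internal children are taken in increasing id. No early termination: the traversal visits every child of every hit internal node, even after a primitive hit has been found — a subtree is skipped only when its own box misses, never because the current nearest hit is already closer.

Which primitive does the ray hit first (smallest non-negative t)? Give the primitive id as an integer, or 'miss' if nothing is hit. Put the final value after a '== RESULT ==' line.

Traverse from the root:
N0 x:[13/2,51/2] y:[7,51/2] z:[7,55/2] -> hit [7,51/2], descend [4, 5, 8, 10]
  N4 x:[17/2,37/2] y:[13,45/2] z:[13,27] -> hit [13,37/2], descend [1, 6, 9, 16]
    N1 x:[17/2,21/2] y:[13,16] z:[24,27] -> miss, prune
    N6 x:[13,31/2] y:[14,15] z:[13,14] -> hit [14,14] leaf, test {P9@t=14}
    N9 x:[17/2,16] y:[19,45/2] z:[15,19] -> miss, prune
    N16 x:[27/2,37/2] y:[31/2,18] z:[43/2,27] -> miss, prune
  N5 x:[18,51/2] y:[7,12] z:[7,43/2] -> miss, prune
  N8 x:[11,41/2] y:[45/2,51/2] z:[8,55/2] -> miss, prune
  N10 x:[13/2,33/2] y:[15/2,12] z:[12,37/2] -> hit [12,12], descend [3, 14]
    N3 x:[13/2,19/2] y:[23/2,12] z:[12,37/2] -> miss, prune
    N14 x:[27/2,33/2] y:[15/2,12] z:[14,33/2] -> miss, prune

Summary -> nodes [0, 4, 1, 6, 9, 16, 5, 8, 10, 3, 14]; box-tests=11; leaf-entries=1; first=P9

== RESULT ==
9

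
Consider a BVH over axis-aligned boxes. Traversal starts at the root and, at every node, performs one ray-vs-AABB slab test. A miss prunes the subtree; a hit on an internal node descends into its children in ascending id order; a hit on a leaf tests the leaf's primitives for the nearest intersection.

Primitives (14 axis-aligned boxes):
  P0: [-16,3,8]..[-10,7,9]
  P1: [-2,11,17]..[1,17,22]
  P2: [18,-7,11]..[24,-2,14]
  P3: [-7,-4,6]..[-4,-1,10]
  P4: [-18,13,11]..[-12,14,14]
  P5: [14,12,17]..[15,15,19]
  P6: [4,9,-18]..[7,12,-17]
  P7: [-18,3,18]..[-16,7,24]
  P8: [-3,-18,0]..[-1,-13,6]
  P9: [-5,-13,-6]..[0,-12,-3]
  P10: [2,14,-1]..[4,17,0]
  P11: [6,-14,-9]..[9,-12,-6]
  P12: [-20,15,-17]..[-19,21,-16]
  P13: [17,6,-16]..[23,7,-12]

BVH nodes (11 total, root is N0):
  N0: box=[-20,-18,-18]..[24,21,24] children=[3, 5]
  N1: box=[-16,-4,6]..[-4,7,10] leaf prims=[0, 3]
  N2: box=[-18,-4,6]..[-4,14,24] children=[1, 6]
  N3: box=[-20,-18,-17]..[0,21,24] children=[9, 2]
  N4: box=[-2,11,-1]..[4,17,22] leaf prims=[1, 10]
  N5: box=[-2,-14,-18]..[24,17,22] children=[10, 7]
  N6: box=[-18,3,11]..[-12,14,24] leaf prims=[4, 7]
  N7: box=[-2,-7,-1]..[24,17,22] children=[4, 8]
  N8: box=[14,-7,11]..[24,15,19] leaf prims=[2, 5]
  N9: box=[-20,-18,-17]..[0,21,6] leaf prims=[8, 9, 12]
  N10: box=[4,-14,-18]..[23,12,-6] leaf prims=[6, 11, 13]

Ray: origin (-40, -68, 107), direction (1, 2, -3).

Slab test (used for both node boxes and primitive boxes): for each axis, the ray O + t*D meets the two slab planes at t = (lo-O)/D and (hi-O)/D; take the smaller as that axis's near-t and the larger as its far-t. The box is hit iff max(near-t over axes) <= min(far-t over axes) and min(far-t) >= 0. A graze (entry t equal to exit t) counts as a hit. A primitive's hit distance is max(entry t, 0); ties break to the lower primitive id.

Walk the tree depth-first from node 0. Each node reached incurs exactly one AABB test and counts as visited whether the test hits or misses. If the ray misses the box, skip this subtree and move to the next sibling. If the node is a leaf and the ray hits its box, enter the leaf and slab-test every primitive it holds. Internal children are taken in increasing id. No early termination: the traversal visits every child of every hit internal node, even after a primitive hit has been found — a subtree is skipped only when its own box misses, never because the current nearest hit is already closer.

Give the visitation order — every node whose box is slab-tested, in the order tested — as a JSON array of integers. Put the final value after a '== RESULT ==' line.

Walk:
N0 x:[20,64] y:[25,89/2] z:[83/3,125/3] -> hit [83/3,125/3], descend [3, 5]
  N3 x:[20,40] y:[25,89/2] z:[83/3,124/3] -> hit [83/3,40], descend [2, 9]
    N2 x:[22,36] y:[32,41] z:[83/3,101/3] -> hit [32,101/3], descend [1, 6]
      N1 x:[24,36] y:[32,75/2] z:[97/3,101/3] -> hit [97/3,101/3] leaf, test {P0(miss), P3@t=33}
      N6 x:[22,28] y:[71/2,41] z:[83/3,32] -> miss, prune
    N9 x:[20,40] y:[25,89/2] z:[101/3,124/3] -> hit [101/3,40] leaf, test {P8(miss), P9(miss), P12(miss)}
  N5 x:[38,64] y:[27,85/2] z:[85/3,125/3] -> hit [38,125/3], descend [7, 10]
    N7 x:[38,64] y:[61/2,85/2] z:[85/3,36] -> miss, prune
    N10 x:[44,63] y:[27,40] z:[113/3,125/3] -> miss, prune

9 AABB tests over nodes [0, 3, 2, 1, 6, 9, 5, 7, 10]; 2 leaves entered; closest P3.

== RESULT ==
[0, 3, 2, 1, 6, 9, 5, 7, 10]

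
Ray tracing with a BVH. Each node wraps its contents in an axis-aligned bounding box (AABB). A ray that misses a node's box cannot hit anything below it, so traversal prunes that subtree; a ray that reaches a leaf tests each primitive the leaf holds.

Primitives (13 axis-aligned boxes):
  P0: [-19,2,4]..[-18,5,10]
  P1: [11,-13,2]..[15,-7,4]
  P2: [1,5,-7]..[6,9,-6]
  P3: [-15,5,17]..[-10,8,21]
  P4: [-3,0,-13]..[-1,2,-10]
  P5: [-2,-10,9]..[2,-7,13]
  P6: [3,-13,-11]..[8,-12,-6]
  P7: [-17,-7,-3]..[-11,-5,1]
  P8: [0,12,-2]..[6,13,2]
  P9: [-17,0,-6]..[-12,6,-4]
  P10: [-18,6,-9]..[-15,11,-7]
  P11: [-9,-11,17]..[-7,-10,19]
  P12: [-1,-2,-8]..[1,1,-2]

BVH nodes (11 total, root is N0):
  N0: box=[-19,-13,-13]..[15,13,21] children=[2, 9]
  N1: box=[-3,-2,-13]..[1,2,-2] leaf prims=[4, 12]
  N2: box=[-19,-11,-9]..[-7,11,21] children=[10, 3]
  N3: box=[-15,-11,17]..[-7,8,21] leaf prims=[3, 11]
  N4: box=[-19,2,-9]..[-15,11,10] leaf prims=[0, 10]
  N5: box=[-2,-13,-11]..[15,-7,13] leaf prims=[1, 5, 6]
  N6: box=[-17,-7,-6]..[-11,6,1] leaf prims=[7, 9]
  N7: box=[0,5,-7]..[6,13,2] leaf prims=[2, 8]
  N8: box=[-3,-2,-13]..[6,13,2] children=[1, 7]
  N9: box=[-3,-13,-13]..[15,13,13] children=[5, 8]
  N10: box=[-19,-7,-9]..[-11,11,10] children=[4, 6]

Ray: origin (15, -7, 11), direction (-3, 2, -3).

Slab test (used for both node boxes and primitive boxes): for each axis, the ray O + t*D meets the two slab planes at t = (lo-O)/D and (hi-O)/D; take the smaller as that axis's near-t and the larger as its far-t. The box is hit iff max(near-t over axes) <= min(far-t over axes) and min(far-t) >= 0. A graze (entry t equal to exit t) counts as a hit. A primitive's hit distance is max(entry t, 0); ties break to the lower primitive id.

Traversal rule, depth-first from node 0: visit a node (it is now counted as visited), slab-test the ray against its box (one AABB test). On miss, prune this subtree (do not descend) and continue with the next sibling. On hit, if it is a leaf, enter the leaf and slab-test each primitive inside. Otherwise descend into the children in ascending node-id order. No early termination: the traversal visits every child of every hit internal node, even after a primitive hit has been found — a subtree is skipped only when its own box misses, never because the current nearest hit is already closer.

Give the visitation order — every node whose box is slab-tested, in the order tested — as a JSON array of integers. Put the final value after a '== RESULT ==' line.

Traverse from the root:
N0 x:[0,34/3] y:[-3,10] z:[-10/3,8] -> hit [0,8], descend [2, 9]
  N2 x:[22/3,34/3] y:[-2,9] z:[-10/3,20/3] -> miss, prune
  N9 x:[0,6] y:[-3,10] z:[-2/3,8] -> hit [0,6], descend [5, 8]
    N5 x:[0,17/3] y:[-3,0] z:[-2/3,22/3] -> hit [0,0] leaf, test {P1(miss), P5(miss), P6(miss)}
    N8 x:[3,6] y:[5/2,10] z:[3,8] -> hit [3,6], descend [1, 7]
      N1 x:[14/3,6] y:[5/2,9/2] z:[13/3,8] -> miss, prune
      N7 x:[3,5] y:[6,10] z:[3,6] -> miss, prune

7 AABB tests over nodes [0, 2, 9, 5, 8, 1, 7]; 1 leaf entered; closest miss.

== RESULT ==
[0, 2, 9, 5, 8, 1, 7]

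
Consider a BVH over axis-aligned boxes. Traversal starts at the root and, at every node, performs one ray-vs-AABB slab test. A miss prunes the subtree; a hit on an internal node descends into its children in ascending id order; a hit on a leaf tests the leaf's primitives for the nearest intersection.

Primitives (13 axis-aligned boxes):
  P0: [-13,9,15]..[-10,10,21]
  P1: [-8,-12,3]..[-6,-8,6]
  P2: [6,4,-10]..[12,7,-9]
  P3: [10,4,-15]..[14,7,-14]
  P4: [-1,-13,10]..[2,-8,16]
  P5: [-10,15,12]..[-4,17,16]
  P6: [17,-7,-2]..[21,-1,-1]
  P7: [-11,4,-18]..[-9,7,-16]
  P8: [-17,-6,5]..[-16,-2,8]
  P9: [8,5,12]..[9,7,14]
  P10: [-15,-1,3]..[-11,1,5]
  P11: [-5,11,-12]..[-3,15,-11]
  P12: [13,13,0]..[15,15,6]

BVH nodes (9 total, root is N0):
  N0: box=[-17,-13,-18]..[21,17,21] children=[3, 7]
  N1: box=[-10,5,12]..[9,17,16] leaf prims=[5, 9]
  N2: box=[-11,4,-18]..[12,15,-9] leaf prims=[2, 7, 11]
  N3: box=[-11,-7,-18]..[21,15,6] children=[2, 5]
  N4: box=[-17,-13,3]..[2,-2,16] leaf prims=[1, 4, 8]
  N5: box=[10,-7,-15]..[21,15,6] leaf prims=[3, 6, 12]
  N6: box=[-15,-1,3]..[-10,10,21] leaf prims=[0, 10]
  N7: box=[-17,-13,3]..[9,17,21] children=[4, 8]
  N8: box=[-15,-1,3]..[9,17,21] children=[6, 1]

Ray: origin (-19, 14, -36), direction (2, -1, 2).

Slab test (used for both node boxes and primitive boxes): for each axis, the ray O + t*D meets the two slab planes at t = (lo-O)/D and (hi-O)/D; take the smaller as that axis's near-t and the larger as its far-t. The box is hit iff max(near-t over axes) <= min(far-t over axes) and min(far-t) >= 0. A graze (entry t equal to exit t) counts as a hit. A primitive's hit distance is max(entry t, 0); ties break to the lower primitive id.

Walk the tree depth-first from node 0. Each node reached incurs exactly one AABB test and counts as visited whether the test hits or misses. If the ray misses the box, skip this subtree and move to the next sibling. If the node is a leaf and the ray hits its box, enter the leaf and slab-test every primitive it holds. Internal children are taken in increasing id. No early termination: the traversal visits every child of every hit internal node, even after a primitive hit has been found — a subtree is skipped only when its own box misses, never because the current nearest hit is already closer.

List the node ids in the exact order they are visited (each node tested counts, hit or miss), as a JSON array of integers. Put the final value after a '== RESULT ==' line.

Traverse from the root:
N0 x:[1,20] y:[-3,27] z:[9,57/2] -> hit [9,20], descend [3, 7]
  N3 x:[4,20] y:[-1,21] z:[9,21] -> hit [9,20], descend [2, 5]
    N2 x:[4,31/2] y:[-1,10] z:[9,27/2] -> hit [9,10] leaf, test {P2(miss), P7(miss), P11(miss)}
    N5 x:[29/2,20] y:[-1,21] z:[21/2,21] -> hit [29/2,20] leaf, test {P3(miss), P6(miss), P12(miss)}
  N7 x:[1,14] y:[-3,27] z:[39/2,57/2] -> miss, prune

order=[0, 3, 2, 5, 7]  |boxes|=5  |leaves|=2  hit=miss

== RESULT ==
[0, 3, 2, 5, 7]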